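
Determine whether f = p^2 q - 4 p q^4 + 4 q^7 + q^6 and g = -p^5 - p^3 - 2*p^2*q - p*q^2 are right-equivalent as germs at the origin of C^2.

The Hessian of f at 0 has rank 0. Corank 2; j^3 = p^2*q has shape L^2 M (L != M), so D-series; mu = 7 gives D_7. The Hessian of g at 0 has rank 0. Corank 2; j^3 = -p*(p + q)^2 has shape L^2 M (L != M), so D-series; mu = 6 gives D_6. f is D_7 but g is D_6, hence not right-equivalent.

No.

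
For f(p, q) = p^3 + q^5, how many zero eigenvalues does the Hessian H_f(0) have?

Hessian at 0 has rank 0.

2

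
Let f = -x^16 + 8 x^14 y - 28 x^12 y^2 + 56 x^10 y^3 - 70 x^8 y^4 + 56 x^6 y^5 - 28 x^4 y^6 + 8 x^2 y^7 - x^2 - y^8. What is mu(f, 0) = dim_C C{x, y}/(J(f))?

7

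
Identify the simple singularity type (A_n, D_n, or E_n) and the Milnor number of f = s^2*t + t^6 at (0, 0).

Type D_7, Milnor number mu = 7.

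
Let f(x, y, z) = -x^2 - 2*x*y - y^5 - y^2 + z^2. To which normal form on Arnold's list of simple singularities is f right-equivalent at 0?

The Hessian of f at 0 has rank 2. Corank 1: A-series; mu = 4 gives A_4.

A_4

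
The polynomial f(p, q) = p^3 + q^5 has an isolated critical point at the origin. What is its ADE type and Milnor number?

Type E8, Milnor number mu = 8.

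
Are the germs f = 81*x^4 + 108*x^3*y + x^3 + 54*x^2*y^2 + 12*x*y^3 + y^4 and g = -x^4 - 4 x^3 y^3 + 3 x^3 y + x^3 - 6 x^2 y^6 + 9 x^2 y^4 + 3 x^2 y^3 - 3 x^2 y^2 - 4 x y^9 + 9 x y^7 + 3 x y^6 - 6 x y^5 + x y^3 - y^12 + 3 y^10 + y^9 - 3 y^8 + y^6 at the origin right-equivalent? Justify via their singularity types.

No.

The Hessian of f at 0 has rank 0. Corank 2; j^3 = x^3 is a perfect cube, so E-series; the 4-jet and mu = 6 give E_6. The Hessian of g at 0 has rank 0. Corank 2; j^3 = x^3 is a perfect cube, so E-series; the 4-jet and mu = 7 give E_7. f is E_6 but g is E_7, hence not right-equivalent.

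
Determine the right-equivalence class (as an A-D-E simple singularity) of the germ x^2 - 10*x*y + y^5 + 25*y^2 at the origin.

A4

The Hessian of f at 0 has rank 1. Corank 1: A-series; mu = 4 gives A_4.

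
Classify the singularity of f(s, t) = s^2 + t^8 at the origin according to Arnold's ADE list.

A_{7}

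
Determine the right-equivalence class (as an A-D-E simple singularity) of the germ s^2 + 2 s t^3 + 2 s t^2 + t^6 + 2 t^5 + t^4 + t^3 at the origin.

A2

The Hessian of f at 0 has rank 1. Corank 1: A-series; mu = 2 gives A_2.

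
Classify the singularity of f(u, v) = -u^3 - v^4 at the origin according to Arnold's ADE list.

The Hessian of f at 0 is [[0, 0], [0, 0]] with rank 0, so corank 2. A Groebner basis of the Jacobian ideal J(f) in C{u,v} is {v^3, u^2}; counting standard monomials gives mu = 6. Corank 2; j^3 = -u^3 is a perfect cube, so E-series; the 4-jet and mu = 6 give E_6.

E6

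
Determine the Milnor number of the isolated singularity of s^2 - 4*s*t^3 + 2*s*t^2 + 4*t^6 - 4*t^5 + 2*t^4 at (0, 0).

The Hessian of f at 0 has rank 1. Corank 1: A-series; mu = 3 gives A_3.

3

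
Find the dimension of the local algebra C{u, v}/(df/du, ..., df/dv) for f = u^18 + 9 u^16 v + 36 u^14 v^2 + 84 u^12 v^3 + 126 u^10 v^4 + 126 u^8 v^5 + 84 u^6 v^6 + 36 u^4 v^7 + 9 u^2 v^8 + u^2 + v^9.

The Hessian of f at 0 has rank 1. Corank 1: A-series; mu = 8 gives A_8.

8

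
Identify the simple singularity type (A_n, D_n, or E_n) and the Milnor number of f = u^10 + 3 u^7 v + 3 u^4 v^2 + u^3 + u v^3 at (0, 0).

Type E_{7}, Milnor number mu = 7.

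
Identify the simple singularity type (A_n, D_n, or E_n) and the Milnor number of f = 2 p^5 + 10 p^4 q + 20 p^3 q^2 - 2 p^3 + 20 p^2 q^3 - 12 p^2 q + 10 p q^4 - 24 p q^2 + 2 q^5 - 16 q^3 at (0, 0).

The Hessian of f at 0 has rank 0. Corank 2; j^3 = -2*(p + 2*q)^3 is a perfect cube, so E-series; the 5-jet and mu = 8 give E_8.

Type E_8, Milnor number mu = 8.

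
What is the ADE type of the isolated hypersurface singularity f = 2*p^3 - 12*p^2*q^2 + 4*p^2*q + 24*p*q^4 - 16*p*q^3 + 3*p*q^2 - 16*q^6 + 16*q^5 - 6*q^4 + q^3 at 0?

D_{4}

The Hessian of f at 0 is [[0, 0], [0, 0]] with rank 0, so corank 2. A Groebner basis of the Jacobian ideal J(f) in C{p,q} is {q^3, p^2 - 3*q^2/2, p*q + 3*q^2/2}; counting standard monomials gives mu = 4. Corank 2; j^3 = (p + q)*(2*p^2 + 2*p*q + q^2) splits into three distinct lines over C (the quadratic factor has nonzero discriminant), so D_4.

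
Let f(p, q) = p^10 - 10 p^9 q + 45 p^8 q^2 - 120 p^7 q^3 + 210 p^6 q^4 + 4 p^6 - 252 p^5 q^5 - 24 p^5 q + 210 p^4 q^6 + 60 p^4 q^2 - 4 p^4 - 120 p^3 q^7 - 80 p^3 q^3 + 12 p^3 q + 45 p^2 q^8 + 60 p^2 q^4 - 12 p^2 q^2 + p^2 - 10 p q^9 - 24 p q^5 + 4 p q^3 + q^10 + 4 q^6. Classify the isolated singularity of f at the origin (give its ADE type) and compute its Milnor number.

Type A_{9}, Milnor number mu = 9.

The Hessian of f at 0 has rank 1. Corank 1: A-series; mu = 9 gives A_9.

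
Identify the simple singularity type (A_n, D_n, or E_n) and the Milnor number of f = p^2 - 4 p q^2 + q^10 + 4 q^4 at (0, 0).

Type A9, Milnor number mu = 9.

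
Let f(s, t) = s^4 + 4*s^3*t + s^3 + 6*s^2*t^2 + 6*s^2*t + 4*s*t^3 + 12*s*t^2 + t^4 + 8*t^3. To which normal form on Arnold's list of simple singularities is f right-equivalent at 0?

E_6

The Hessian of f at 0 has rank 0. Corank 2; j^3 = (s + 2*t)^3 is a perfect cube, so E-series; the 4-jet and mu = 6 give E_6.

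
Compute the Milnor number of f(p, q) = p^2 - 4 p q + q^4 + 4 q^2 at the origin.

The Hessian of f at 0 has rank 1. Corank 1: A-series; mu = 3 gives A_3.

3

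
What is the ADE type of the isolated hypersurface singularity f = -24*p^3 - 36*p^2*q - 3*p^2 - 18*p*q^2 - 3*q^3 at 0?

A2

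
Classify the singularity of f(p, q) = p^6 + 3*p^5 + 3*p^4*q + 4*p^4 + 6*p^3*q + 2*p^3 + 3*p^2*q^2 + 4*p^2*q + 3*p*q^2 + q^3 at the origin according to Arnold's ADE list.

D_{4}

The Hessian of f at 0 is [[0, 0], [0, 0]] with rank 0, so corank 2. A Groebner basis of the Jacobian ideal J(f) in C{p,q} is {q^3, p^2 - 3*q^2/2, p*q + 3*q^2/2}; counting standard monomials gives mu = 4. Corank 2; j^3 = (p + q)*(2*p^2 + 2*p*q + q^2) splits into three distinct lines over C (the quadratic factor has nonzero discriminant), so D_4.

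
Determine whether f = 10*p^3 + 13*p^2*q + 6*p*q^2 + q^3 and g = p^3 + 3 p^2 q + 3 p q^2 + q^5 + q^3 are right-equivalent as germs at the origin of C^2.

No.

The Hessian of f at 0 has rank 0. Corank 2; j^3 = (2*p + q)*(5*p^2 + 4*p*q + q^2) splits into three distinct lines over C (the quadratic factor has nonzero discriminant), so D_4. The Hessian of g at 0 has rank 0. Corank 2; j^3 = (p + q)^3 is a perfect cube, so E-series; the 5-jet and mu = 8 give E_8. f is D_4 but g is E_8, hence not right-equivalent.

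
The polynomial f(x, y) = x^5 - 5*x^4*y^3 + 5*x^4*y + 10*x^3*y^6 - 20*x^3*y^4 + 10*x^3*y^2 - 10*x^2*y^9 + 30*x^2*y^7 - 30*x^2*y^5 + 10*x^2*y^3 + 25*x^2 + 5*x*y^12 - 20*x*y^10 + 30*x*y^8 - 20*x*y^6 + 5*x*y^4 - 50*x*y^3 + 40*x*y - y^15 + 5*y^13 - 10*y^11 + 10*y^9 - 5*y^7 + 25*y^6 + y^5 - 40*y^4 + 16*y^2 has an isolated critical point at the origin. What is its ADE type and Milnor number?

The Hessian of f at 0 has rank 1. Corank 1: A-series; mu = 4 gives A_4.

Type A_{4}, Milnor number mu = 4.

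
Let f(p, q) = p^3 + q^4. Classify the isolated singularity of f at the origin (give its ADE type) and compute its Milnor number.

Type E_6, Milnor number mu = 6.

The Hessian of f at 0 has rank 0. Corank 2; j^3 = p^3 is a perfect cube, so E-series; the 4-jet and mu = 6 give E_6.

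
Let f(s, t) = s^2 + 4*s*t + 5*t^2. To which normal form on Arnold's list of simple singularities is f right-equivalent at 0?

A1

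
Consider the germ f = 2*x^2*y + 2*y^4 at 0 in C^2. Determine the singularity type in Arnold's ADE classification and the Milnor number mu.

Type D_{5}, Milnor number mu = 5.

The Hessian of f at 0 is [[0, 0], [0, 0]] with rank 0, so corank 2. A Groebner basis of the Jacobian ideal J(f) in C{x,y} is {x^3, x^2/4 + y^3, x*y}; counting standard monomials gives mu = 5. Corank 2; j^3 = 2*x^2*y has shape L^2 M (L != M), so D-series; mu = 5 gives D_5.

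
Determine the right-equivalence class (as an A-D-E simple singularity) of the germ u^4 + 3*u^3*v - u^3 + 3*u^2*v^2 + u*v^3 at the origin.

The Hessian of f at 0 is [[0, 0], [0, 0]] with rank 0, so corank 2. A Groebner basis of the Jacobian ideal J(f) in C{u,v} is {3*u^2 + v^4 - v^3, u^3, u^2*v + u^2 - v^3/3, -2*u^2 + u*v^2 + 2*v^3/3}; counting standard monomials gives mu = 7. Corank 2; j^3 = -u^3 is a perfect cube, so E-series; the 4-jet and mu = 7 give E_7.

E7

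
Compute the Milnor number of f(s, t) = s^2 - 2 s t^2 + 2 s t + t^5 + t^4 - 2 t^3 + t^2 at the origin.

4

The Hessian of f at 0 has rank 1. Corank 1: A-series; mu = 4 gives A_4.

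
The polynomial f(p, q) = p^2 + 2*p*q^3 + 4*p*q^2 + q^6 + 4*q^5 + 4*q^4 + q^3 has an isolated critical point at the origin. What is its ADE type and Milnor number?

Type A_{2}, Milnor number mu = 2.

The Hessian of f at 0 is [[2, 0], [0, 0]] with rank 1, so corank 1. A Groebner basis of the Jacobian ideal J(f) in C{p,q} is {q^2, p}; counting standard monomials gives mu = 2. Corank 1: A-series; mu = 2 gives A_2.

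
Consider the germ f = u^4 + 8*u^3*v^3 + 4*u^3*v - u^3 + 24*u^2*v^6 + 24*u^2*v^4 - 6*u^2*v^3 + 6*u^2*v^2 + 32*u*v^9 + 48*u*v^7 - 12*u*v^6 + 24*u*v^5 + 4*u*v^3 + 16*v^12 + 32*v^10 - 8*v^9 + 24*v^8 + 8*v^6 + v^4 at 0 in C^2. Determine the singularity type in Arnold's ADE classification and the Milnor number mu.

The Hessian of f at 0 is [[0, 0], [0, 0]] with rank 0, so corank 2. A Groebner basis of the Jacobian ideal J(f) in C{u,v} is {v^4, u*v^2 + v^3/3, u^2}; counting standard monomials gives mu = 6. Corank 2; j^3 = -u^3 is a perfect cube, so E-series; the 4-jet and mu = 6 give E_6.

Type E_6, Milnor number mu = 6.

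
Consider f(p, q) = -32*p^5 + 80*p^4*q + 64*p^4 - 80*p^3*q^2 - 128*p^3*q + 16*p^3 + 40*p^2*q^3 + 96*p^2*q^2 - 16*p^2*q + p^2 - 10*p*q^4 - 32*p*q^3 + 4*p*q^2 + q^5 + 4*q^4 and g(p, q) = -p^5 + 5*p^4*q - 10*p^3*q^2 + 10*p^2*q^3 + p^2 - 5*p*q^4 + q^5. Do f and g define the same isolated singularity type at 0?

Yes.

The Hessian of f at 0 is [[2, 0], [0, 0]] with rank 1, so corank 1. A Groebner basis of the Jacobian ideal J(f) in C{p,q} is {p/16 + q^3 + q^2/8, p^2, p*q - p/8 - q^2/4}; counting standard monomials gives mu = 4. Corank 1: A-series; mu = 4 gives A_4. The Hessian of g at 0 is [[2, 0], [0, 0]] with rank 1, so corank 1. A Groebner basis of the Jacobian ideal J(g) in C{p,q} is {q^4, p}; counting standard monomials gives mu = 4. Corank 1: A-series; mu = 4 gives A_4. Both have type A_4, hence right-equivalent.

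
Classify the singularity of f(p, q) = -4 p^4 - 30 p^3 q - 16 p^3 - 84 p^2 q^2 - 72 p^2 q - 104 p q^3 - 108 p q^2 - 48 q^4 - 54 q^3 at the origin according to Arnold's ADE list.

E7

The Hessian of f at 0 has rank 0. Corank 2; j^3 = -2*(2*p + 3*q)^3 is a perfect cube, so E-series; the 4-jet and mu = 7 give E_7.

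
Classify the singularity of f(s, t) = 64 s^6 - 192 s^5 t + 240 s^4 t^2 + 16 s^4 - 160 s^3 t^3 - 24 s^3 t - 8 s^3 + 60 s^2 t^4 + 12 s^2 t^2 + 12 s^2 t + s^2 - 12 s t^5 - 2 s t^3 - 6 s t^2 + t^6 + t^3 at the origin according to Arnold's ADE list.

The Hessian of f at 0 has rank 1. Corank 1: A-series; mu = 2 gives A_2.

A_{2}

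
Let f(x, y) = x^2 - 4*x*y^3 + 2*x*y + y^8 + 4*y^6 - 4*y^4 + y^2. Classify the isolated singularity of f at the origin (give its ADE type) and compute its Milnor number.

The Hessian of f at 0 has rank 1. Corank 1: A-series; mu = 7 gives A_7.

Type A7, Milnor number mu = 7.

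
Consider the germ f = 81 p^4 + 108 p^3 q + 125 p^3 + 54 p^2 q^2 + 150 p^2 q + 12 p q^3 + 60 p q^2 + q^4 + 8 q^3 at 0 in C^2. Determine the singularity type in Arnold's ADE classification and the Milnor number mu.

The Hessian of f at 0 is [[0, 0], [0, 0]] with rank 0, so corank 2. A Groebner basis of the Jacobian ideal J(f) in C{p,q} is {q^4, p*q^2 + 17*q^3/45, p^2 + 4*p*q/5 + 4*q^2/25}; counting standard monomials gives mu = 6. Corank 2; j^3 = (5*p + 2*q)^3 is a perfect cube, so E-series; the 4-jet and mu = 6 give E_6.

Type E_6, Milnor number mu = 6.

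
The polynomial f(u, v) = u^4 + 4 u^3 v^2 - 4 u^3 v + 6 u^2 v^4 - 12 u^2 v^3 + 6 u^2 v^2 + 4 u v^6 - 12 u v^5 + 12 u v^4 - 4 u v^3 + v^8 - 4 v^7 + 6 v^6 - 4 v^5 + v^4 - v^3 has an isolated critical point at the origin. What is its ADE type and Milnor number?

The Hessian of f at 0 is [[0, 0], [0, 0]] with rank 0, so corank 2. A Groebner basis of the Jacobian ideal J(f) in C{u,v} is {u^3 - 3*u^2*v, v^2}; counting standard monomials gives mu = 6. Corank 2; j^3 = -v^3 is a perfect cube, so E-series; the 4-jet and mu = 6 give E_6.

Type E_{6}, Milnor number mu = 6.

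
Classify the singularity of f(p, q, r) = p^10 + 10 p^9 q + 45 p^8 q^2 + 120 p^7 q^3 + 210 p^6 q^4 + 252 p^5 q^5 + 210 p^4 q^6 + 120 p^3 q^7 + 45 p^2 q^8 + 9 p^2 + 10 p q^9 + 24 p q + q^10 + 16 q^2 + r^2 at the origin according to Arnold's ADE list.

A_{9}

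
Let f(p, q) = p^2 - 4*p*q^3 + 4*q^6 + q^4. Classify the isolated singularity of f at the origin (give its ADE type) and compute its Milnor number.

Type A_{3}, Milnor number mu = 3.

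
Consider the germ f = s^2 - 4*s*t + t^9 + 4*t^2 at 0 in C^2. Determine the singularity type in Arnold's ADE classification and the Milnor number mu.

The Hessian of f at 0 is [[2, -4], [-4, 8]] with rank 1, so corank 1. A Groebner basis of the Jacobian ideal J(f) in C{s,t} is {t^8, s - 2*t}; counting standard monomials gives mu = 8. Corank 1: A-series; mu = 8 gives A_8.

Type A_{8}, Milnor number mu = 8.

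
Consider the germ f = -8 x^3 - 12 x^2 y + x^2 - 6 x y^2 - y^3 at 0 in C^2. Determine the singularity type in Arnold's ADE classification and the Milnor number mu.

The Hessian of f at 0 has rank 1. Corank 1: A-series; mu = 2 gives A_2.

Type A2, Milnor number mu = 2.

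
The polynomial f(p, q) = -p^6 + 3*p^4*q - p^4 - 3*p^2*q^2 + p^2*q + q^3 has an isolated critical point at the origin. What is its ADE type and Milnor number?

The Hessian of f at 0 has rank 0. Corank 2; j^3 = q*(p^2 + q^2) splits into three distinct lines over C (the quadratic factor has nonzero discriminant), so D_4.

Type D_{4}, Milnor number mu = 4.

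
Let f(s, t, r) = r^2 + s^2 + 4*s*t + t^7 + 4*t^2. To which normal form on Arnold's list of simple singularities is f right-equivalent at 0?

A6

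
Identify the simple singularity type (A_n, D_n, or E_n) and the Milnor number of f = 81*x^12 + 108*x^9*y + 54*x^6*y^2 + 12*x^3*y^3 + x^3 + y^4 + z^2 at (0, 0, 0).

Type E6, Milnor number mu = 6.

The Hessian of f at 0 has rank 1. Corank 2; j^3 = x^3 is a perfect cube, so E-series; the 4-jet and mu = 6 give E_6.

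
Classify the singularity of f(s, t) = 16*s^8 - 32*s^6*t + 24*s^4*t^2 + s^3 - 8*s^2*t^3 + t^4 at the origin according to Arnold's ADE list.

The Hessian of f at 0 is [[0, 0], [0, 0]] with rank 0, so corank 2. A Groebner basis of the Jacobian ideal J(f) in C{s,t} is {t^3, s^2}; counting standard monomials gives mu = 6. Corank 2; j^3 = s^3 is a perfect cube, so E-series; the 4-jet and mu = 6 give E_6.

E6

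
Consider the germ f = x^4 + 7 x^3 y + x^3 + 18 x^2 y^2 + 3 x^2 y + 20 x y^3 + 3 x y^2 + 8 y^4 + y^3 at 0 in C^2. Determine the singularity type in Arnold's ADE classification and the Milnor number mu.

Type E7, Milnor number mu = 7.

The Hessian of f at 0 is [[0, 0], [0, 0]] with rank 0, so corank 2. A Groebner basis of the Jacobian ideal J(f) in C{x,y} is {3*x^2 + 6*x*y + y^4 + y^3 + 3*y^2, x^3 + 9*x^2 + 18*x*y + 4*y^3 + 9*y^2, x^2*y - 5*x^2 - 10*x*y - 8*y^3/3 - 5*y^2, 2*x^2 + x*y^2 + 4*x*y + 5*y^3/3 + 2*y^2}; counting standard monomials gives mu = 7. Corank 2; j^3 = (x + y)^3 is a perfect cube, so E-series; the 4-jet and mu = 7 give E_7.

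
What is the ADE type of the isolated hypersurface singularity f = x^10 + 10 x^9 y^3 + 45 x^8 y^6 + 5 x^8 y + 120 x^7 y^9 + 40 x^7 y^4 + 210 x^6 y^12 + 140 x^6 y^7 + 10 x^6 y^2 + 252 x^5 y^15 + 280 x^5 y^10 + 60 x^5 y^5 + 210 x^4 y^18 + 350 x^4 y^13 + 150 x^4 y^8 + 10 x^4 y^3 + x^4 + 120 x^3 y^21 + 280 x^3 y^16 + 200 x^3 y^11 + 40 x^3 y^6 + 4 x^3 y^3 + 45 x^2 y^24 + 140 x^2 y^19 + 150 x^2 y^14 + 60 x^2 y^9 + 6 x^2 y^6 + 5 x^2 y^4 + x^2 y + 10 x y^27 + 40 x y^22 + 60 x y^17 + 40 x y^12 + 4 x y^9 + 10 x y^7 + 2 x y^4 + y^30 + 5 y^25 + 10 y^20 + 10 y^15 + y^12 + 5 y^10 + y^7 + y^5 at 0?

The Hessian of f at 0 has rank 0. Corank 2; j^3 = x^2*y has shape L^2 M (L != M), so D-series; mu = 6 gives D_6.

D6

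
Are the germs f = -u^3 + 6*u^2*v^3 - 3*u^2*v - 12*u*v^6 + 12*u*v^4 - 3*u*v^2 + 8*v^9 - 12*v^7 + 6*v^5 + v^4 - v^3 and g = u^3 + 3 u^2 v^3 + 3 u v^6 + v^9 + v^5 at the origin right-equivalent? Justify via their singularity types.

No.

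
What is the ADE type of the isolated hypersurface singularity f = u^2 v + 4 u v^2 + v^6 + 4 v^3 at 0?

The Hessian of f at 0 is [[0, 0], [0, 0]] with rank 0, so corank 2. A Groebner basis of the Jacobian ideal J(f) in C{u,v} is {u^2/6 + v^5 - 2*v^2/3, u^3 + 8*v^3, u*v + 2*v^2}; counting standard monomials gives mu = 7. Corank 2; j^3 = v*(u + 2*v)^2 has shape L^2 M (L != M), so D-series; mu = 7 gives D_7.

D_{7}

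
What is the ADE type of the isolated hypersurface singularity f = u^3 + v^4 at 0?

E_{6}

The Hessian of f at 0 is [[0, 0], [0, 0]] with rank 0, so corank 2. A Groebner basis of the Jacobian ideal J(f) in C{u,v} is {v^3, u^2}; counting standard monomials gives mu = 6. Corank 2; j^3 = u^3 is a perfect cube, so E-series; the 4-jet and mu = 6 give E_6.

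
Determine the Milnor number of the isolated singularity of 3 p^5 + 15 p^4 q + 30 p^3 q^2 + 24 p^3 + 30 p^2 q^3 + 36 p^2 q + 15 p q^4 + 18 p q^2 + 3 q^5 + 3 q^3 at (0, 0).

8

The Hessian of f at 0 is [[0, 0], [0, 0]] with rank 0, so corank 2. A Groebner basis of the Jacobian ideal J(f) in C{p,q} is {q^5, p*q^3 + 5*q^4/8, p^2 + p*q + q^2/4}; counting standard monomials gives mu = 8. Corank 2; j^3 = 3*(2*p + q)^3 is a perfect cube, so E-series; the 5-jet and mu = 8 give E_8.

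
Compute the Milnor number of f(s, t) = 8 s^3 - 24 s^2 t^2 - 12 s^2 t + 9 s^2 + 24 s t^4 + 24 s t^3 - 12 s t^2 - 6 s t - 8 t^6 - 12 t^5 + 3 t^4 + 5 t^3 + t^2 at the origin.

2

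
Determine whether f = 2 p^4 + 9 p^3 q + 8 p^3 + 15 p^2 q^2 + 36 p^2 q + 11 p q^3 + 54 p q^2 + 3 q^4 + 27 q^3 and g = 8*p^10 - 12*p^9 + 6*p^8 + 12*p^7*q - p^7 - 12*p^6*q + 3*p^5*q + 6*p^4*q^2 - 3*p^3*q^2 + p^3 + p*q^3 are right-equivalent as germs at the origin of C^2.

The Hessian of f at 0 has rank 0. Corank 2; j^3 = (2*p + 3*q)^3 is a perfect cube, so E-series; the 4-jet and mu = 7 give E_7. The Hessian of g at 0 has rank 0. Corank 2; j^3 = p^3 is a perfect cube, so E-series; the 4-jet and mu = 7 give E_7. Both have type E_7, hence right-equivalent.

Yes.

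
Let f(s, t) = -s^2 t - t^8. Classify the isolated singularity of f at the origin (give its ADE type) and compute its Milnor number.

Type D_{9}, Milnor number mu = 9.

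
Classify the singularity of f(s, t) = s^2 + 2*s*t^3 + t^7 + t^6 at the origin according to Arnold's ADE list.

The Hessian of f at 0 is [[2, 0], [0, 0]] with rank 1, so corank 1. A Groebner basis of the Jacobian ideal J(f) in C{s,t} is {s + t^3, s^2}; counting standard monomials gives mu = 6. Corank 1: A-series; mu = 6 gives A_6.

A_6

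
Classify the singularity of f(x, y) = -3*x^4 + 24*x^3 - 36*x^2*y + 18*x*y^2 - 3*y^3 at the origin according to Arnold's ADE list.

E_6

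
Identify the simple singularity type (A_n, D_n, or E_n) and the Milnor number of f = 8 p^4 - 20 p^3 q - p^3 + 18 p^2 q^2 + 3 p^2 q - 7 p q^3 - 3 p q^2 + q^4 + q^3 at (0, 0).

The Hessian of f at 0 has rank 0. Corank 2; j^3 = -(p - q)^3 is a perfect cube, so E-series; the 4-jet and mu = 7 give E_7.

Type E_{7}, Milnor number mu = 7.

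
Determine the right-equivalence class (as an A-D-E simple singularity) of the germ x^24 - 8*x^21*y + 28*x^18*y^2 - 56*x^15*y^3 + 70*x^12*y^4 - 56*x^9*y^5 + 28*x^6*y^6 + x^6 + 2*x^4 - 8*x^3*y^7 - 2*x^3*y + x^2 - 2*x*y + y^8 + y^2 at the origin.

The Hessian of f at 0 has rank 1. Corank 1: A-series; mu = 7 gives A_7.

A_7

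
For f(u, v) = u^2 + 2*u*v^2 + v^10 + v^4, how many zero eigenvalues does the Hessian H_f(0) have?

The Hessian at 0 is [[2, 0], [0, 0]] of rank 1; hence corank 1.

1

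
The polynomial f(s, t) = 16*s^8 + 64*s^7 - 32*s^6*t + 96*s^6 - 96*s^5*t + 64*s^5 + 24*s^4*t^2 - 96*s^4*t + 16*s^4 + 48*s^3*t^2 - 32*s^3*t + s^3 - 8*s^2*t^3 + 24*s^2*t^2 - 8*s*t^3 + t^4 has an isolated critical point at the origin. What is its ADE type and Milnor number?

Type E6, Milnor number mu = 6.

The Hessian of f at 0 has rank 0. Corank 2; j^3 = s^3 is a perfect cube, so E-series; the 4-jet and mu = 6 give E_6.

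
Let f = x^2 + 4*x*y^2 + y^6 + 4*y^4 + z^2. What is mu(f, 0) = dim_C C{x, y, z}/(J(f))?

5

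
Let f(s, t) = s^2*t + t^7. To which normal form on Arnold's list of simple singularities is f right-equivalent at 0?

D8

The Hessian of f at 0 has rank 0. Corank 2; j^3 = s^2*t has shape L^2 M (L != M), so D-series; mu = 8 gives D_8.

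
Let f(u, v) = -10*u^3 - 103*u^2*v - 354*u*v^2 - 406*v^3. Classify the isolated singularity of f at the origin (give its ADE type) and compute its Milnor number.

The Hessian of f at 0 is [[0, 0], [0, 0]] with rank 0, so corank 2. A Groebner basis of the Jacobian ideal J(f) in C{u,v} is {v^3, u^2 - 138*v^2/11, u*v + 39*v^2/11}; counting standard monomials gives mu = 4. Corank 2; j^3 = -(2*u + 7*v)*(5*u^2 + 34*u*v + 58*v^2) splits into three distinct lines over C (the quadratic factor has nonzero discriminant), so D_4.

Type D_4, Milnor number mu = 4.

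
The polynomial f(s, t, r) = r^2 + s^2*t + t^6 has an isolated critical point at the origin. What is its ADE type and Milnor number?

Type D_{7}, Milnor number mu = 7.

The Hessian of f at 0 has rank 1. Corank 2; j^3 = s^2*t has shape L^2 M (L != M), so D-series; mu = 7 gives D_7.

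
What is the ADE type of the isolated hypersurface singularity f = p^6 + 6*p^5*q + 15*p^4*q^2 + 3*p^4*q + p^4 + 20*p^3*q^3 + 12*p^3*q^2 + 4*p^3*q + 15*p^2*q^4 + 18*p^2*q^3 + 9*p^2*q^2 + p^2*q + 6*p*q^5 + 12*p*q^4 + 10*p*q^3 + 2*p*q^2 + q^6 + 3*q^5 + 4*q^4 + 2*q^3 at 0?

The Hessian of f at 0 is [[0, 0], [0, 0]] with rank 0, so corank 2. A Groebner basis of the Jacobian ideal J(f) in C{p,q} is {q^3, p^2 + 2*q^2, p*q + q^2}; counting standard monomials gives mu = 4. Corank 2; j^3 = q*(p^2 + 2*p*q + 2*q^2) splits into three distinct lines over C (the quadratic factor has nonzero discriminant), so D_4.

D_{4}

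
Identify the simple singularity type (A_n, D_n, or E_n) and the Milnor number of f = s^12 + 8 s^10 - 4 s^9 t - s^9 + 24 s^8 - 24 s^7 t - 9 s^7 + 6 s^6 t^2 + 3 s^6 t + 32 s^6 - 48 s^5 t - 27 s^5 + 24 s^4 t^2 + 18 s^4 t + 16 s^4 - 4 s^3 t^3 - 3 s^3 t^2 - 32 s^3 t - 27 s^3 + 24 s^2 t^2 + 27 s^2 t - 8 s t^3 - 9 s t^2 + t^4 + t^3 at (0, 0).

Type E6, Milnor number mu = 6.

The Hessian of f at 0 has rank 0. Corank 2; j^3 = -(3*s - t)^3 is a perfect cube, so E-series; the 4-jet and mu = 6 give E_6.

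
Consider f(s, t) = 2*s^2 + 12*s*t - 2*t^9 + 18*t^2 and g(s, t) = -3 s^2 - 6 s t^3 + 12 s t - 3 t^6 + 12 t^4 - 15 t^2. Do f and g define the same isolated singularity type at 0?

No.

The Hessian of f at 0 has rank 1. Corank 1: A-series; mu = 8 gives A_8. The Hessian of g at 0 has rank 2. Corank 0: nondegenerate Morse point, so A_1. f is A_8 but g is A_1, hence not right-equivalent.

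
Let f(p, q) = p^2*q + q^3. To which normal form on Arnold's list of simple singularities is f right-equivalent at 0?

The Hessian of f at 0 has rank 0. Corank 2; j^3 = q*(p^2 + q^2) splits into three distinct lines over C (the quadratic factor has nonzero discriminant), so D_4.

D_{4}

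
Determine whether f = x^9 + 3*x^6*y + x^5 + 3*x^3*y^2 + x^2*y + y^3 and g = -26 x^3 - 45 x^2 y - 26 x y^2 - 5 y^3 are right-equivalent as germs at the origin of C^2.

Yes.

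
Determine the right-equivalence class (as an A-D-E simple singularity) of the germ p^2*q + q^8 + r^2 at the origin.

D9

The Hessian of f at 0 has rank 1. Corank 2; j^3 = p^2*q has shape L^2 M (L != M), so D-series; mu = 9 gives D_9.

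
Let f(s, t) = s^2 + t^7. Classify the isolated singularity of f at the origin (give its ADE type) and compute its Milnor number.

Type A6, Milnor number mu = 6.

The Hessian of f at 0 has rank 1. Corank 1: A-series; mu = 6 gives A_6.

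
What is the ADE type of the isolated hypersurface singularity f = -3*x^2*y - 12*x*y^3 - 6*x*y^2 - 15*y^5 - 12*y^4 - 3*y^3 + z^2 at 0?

D6

The Hessian of f at 0 has rank 1. Corank 2; j^3 = -3*y*(x + y)^2 has shape L^2 M (L != M), so D-series; mu = 6 gives D_6.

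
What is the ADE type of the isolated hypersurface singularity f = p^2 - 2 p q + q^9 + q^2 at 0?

A_8

The Hessian of f at 0 has rank 1. Corank 1: A-series; mu = 8 gives A_8.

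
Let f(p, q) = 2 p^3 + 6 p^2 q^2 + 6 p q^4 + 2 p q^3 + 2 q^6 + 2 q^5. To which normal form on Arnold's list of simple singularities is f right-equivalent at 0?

E_7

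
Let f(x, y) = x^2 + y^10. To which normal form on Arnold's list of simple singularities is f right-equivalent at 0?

The Hessian of f at 0 has rank 1. Corank 1: A-series; mu = 9 gives A_9.

A_{9}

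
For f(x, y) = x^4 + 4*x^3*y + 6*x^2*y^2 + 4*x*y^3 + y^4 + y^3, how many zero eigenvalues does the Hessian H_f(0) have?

2

Hessian at 0 has rank 0.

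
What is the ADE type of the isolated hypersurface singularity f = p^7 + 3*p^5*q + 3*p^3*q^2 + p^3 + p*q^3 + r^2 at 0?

E7

The Hessian of f at 0 has rank 1. Corank 2; j^3 = p^3 is a perfect cube, so E-series; the 4-jet and mu = 7 give E_7.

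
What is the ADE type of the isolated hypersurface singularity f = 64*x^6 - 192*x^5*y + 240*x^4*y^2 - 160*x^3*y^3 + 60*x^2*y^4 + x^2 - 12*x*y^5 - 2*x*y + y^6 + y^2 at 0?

A_{5}

The Hessian of f at 0 has rank 1. Corank 1: A-series; mu = 5 gives A_5.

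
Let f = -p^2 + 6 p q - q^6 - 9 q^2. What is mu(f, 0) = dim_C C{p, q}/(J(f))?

5

The Hessian of f at 0 has rank 1. Corank 1: A-series; mu = 5 gives A_5.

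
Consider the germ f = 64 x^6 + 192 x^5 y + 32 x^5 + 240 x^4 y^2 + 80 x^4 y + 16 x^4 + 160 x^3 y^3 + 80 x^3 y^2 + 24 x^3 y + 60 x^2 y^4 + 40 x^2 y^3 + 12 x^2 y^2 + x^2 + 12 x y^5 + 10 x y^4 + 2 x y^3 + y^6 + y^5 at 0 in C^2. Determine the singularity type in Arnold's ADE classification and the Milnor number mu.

Type A_4, Milnor number mu = 4.

The Hessian of f at 0 is [[2, 0], [0, 0]] with rank 1, so corank 1. A Groebner basis of the Jacobian ideal J(f) in C{x,y} is {x + y^3, x^2, x*y}; counting standard monomials gives mu = 4. Corank 1: A-series; mu = 4 gives A_4.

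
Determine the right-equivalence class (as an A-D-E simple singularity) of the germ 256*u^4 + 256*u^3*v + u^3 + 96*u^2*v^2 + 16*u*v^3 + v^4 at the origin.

E_{6}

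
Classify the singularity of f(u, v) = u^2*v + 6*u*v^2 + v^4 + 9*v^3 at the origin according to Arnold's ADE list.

D5

The Hessian of f at 0 has rank 0. Corank 2; j^3 = v*(u + 3*v)^2 has shape L^2 M (L != M), so D-series; mu = 5 gives D_5.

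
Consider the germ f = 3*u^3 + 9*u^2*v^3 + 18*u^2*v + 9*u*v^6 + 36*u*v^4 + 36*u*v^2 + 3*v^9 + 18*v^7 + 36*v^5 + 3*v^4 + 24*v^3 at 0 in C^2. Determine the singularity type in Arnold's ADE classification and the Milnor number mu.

Type E_{6}, Milnor number mu = 6.

The Hessian of f at 0 is [[0, 0], [0, 0]] with rank 0, so corank 2. A Groebner basis of the Jacobian ideal J(f) in C{u,v} is {v^3, u^2 + 4*u*v + 4*v^2}; counting standard monomials gives mu = 6. Corank 2; j^3 = 3*(u + 2*v)^3 is a perfect cube, so E-series; the 4-jet and mu = 6 give E_6.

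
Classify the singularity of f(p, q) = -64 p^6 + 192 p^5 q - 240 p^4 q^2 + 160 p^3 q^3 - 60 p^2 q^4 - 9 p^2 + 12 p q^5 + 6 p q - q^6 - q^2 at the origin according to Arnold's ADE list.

A_5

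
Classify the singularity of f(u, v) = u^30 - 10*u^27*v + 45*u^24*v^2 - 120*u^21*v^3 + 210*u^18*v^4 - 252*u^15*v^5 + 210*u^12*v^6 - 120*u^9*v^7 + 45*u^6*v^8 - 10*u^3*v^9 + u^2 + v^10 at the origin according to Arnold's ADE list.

A_{9}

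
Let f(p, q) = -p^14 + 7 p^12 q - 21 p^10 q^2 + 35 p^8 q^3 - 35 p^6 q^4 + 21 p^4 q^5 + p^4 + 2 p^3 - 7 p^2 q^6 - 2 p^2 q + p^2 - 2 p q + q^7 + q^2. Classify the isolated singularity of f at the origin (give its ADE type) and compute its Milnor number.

Type A_{6}, Milnor number mu = 6.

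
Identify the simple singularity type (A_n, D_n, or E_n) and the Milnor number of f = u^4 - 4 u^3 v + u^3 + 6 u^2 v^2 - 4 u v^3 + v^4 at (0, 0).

The Hessian of f at 0 has rank 0. Corank 2; j^3 = u^3 is a perfect cube, so E-series; the 4-jet and mu = 6 give E_6.

Type E_{6}, Milnor number mu = 6.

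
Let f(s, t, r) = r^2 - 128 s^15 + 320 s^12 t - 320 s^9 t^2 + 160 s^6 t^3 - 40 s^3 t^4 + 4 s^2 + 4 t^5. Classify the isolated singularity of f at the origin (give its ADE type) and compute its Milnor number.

The Hessian of f at 0 has rank 2. Corank 1: A-series; mu = 4 gives A_4.

Type A4, Milnor number mu = 4.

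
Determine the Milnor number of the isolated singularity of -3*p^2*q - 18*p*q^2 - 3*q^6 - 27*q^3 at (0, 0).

7

The Hessian of f at 0 has rank 0. Corank 2; j^3 = -3*q*(p + 3*q)^2 has shape L^2 M (L != M), so D-series; mu = 7 gives D_7.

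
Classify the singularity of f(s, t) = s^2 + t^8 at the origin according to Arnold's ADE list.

A_{7}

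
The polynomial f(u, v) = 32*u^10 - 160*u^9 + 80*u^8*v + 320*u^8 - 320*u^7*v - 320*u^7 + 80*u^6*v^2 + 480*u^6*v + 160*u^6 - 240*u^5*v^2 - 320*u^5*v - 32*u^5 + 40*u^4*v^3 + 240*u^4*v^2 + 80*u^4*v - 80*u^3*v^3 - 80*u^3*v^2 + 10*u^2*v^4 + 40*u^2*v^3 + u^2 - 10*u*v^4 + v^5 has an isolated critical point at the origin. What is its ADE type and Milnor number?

The Hessian of f at 0 has rank 1. Corank 1: A-series; mu = 4 gives A_4.

Type A_{4}, Milnor number mu = 4.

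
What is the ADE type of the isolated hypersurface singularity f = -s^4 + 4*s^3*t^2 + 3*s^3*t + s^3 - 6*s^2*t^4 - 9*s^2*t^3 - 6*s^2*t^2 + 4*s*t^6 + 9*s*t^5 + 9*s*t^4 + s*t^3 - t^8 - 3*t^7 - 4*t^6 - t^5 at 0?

The Hessian of f at 0 has rank 0. Corank 2; j^3 = s^3 is a perfect cube, so E-series; the 4-jet and mu = 7 give E_7.

E7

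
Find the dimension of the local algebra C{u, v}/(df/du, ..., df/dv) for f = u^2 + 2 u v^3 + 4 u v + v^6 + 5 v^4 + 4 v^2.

3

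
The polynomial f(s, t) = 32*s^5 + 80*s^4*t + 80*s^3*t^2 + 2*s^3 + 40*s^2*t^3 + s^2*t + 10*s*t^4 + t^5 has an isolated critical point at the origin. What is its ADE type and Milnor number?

Type D_6, Milnor number mu = 6.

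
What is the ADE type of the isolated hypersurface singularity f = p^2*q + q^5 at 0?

The Hessian of f at 0 is [[0, 0], [0, 0]] with rank 0, so corank 2. A Groebner basis of the Jacobian ideal J(f) in C{p,q} is {p^2/5 + q^4, p^3, p*q}; counting standard monomials gives mu = 6. Corank 2; j^3 = p^2*q has shape L^2 M (L != M), so D-series; mu = 6 gives D_6.

D_6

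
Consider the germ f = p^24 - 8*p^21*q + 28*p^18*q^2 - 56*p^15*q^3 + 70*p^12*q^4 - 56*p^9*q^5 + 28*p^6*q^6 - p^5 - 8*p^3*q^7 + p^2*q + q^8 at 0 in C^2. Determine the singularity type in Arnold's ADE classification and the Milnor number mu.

Type D_9, Milnor number mu = 9.

The Hessian of f at 0 is [[0, 0], [0, 0]] with rank 0, so corank 2. A Groebner basis of the Jacobian ideal J(f) in C{p,q} is {p^2/8 + q^7, p^3, p*q}; counting standard monomials gives mu = 9. Corank 2; j^3 = p^2*q has shape L^2 M (L != M), so D-series; mu = 9 gives D_9.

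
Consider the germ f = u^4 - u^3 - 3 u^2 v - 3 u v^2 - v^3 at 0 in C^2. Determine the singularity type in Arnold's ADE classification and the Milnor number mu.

Type E6, Milnor number mu = 6.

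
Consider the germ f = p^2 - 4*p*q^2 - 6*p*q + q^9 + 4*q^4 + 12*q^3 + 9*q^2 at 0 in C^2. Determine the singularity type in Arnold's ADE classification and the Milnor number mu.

Type A_8, Milnor number mu = 8.

The Hessian of f at 0 has rank 1. Corank 1: A-series; mu = 8 gives A_8.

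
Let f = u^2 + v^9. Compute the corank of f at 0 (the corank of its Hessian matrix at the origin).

Hessian at 0 has rank 1.

1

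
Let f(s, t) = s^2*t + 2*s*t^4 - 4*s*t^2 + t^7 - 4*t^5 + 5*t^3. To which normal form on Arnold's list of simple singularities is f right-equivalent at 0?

D4

The Hessian of f at 0 is [[0, 0], [0, 0]] with rank 0, so corank 2. A Groebner basis of the Jacobian ideal J(f) in C{s,t} is {t^3, s^2 - t^2, s*t - 2*t^2}; counting standard monomials gives mu = 4. Corank 2; j^3 = t*(s^2 - 4*s*t + 5*t^2) splits into three distinct lines over C (the quadratic factor has nonzero discriminant), so D_4.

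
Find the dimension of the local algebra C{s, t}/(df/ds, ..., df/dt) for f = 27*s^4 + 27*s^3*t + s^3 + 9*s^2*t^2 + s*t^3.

7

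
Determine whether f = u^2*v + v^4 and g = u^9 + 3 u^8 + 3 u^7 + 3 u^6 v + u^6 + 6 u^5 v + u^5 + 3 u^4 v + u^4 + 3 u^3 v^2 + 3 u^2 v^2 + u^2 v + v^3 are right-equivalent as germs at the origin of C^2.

The Hessian of f at 0 has rank 0. Corank 2; j^3 = u^2*v has shape L^2 M (L != M), so D-series; mu = 5 gives D_5. The Hessian of g at 0 has rank 0. Corank 2; j^3 = v*(u^2 + v^2) splits into three distinct lines over C (the quadratic factor has nonzero discriminant), so D_4. f is D_5 but g is D_4, hence not right-equivalent.

No.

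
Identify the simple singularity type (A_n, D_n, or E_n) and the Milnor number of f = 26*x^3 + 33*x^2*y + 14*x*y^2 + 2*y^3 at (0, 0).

The Hessian of f at 0 has rank 0. Corank 2; j^3 = (2*x + y)*(13*x^2 + 10*x*y + 2*y^2) splits into three distinct lines over C (the quadratic factor has nonzero discriminant), so D_4.

Type D_{4}, Milnor number mu = 4.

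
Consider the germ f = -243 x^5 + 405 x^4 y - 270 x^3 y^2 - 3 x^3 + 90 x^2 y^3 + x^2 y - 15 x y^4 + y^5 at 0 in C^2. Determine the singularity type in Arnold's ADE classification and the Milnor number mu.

Type D_6, Milnor number mu = 6.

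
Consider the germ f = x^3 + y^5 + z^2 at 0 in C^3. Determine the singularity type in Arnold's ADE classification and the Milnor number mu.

The Hessian of f at 0 has rank 1. Corank 2; j^3 = x^3 is a perfect cube, so E-series; the 5-jet and mu = 8 give E_8.

Type E_8, Milnor number mu = 8.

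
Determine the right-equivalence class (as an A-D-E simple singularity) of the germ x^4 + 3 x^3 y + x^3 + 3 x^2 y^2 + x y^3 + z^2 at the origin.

The Hessian of f at 0 is [[0, 0, 0], [0, 0, 0], [0, 0, 2]] with rank 1, so corank 2. A Groebner basis of the Jacobian ideal J(f) in C{x,y,z} is {3*x^2 + y^4 + y^3, x^3, x^2*y - x^2 - y^3/3, 2*x^2 + x*y^2 + 2*y^3/3, z}; counting standard monomials gives mu = 7. Corank 2; j^3 = x^3 is a perfect cube, so E-series; the 4-jet and mu = 7 give E_7.

E7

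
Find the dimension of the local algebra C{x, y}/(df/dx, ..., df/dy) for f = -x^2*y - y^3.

4

The Hessian of f at 0 has rank 0. Corank 2; j^3 = -y*(x^2 + y^2) splits into three distinct lines over C (the quadratic factor has nonzero discriminant), so D_4.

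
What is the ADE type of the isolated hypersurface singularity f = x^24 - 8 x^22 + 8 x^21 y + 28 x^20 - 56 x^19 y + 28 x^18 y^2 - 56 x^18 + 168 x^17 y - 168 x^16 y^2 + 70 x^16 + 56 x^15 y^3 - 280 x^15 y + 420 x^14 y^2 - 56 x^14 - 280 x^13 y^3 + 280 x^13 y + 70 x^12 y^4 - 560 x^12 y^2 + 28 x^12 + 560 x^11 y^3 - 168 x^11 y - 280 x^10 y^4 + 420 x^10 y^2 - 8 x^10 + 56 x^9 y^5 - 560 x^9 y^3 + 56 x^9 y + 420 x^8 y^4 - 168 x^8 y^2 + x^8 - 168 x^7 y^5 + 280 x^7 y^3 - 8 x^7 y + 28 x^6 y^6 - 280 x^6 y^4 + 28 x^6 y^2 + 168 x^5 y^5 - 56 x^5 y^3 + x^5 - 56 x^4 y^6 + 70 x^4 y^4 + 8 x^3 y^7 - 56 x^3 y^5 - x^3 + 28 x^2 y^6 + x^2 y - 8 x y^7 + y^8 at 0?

D9

The Hessian of f at 0 has rank 0. Corank 2; j^3 = -x^2*(x - y) has shape L^2 M (L != M), so D-series; mu = 9 gives D_9.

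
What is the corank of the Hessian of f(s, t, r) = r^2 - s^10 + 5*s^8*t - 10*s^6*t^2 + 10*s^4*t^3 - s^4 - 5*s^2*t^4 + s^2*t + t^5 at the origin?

2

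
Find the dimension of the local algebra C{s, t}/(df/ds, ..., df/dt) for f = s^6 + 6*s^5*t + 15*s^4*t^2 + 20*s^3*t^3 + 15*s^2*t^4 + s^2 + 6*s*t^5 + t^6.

5

The Hessian of f at 0 is [[2, 0], [0, 0]] with rank 1, so corank 1. A Groebner basis of the Jacobian ideal J(f) in C{s,t} is {t^5, s}; counting standard monomials gives mu = 5. Corank 1: A-series; mu = 5 gives A_5.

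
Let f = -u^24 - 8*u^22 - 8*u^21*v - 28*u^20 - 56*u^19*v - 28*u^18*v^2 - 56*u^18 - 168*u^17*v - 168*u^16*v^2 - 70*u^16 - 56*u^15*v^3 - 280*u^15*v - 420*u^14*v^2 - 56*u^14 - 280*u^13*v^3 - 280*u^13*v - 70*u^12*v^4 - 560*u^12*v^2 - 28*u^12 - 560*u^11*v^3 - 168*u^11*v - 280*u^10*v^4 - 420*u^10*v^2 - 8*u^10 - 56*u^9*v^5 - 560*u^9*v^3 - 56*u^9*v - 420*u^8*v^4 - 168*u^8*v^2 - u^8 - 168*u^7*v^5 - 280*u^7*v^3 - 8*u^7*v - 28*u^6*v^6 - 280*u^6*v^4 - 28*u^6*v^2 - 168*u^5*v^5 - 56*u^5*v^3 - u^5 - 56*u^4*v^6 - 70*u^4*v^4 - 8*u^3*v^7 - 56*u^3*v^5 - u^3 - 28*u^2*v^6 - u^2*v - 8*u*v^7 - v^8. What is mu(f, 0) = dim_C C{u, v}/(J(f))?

9

The Hessian of f at 0 has rank 0. Corank 2; j^3 = -u^2*(u + v) has shape L^2 M (L != M), so D-series; mu = 9 gives D_9.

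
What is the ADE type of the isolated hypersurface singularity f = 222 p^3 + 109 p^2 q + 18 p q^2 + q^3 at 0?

D_4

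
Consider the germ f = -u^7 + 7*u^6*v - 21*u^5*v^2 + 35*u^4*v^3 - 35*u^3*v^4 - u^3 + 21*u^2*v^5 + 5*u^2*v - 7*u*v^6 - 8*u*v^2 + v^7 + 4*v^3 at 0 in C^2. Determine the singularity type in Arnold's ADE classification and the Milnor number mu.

Type D8, Milnor number mu = 8.

The Hessian of f at 0 has rank 0. Corank 2; j^3 = -(u - 2*v)^2*(u - v) has shape L^2 M (L != M), so D-series; mu = 8 gives D_8.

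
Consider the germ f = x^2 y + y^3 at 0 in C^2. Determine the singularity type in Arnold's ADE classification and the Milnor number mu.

Type D_4, Milnor number mu = 4.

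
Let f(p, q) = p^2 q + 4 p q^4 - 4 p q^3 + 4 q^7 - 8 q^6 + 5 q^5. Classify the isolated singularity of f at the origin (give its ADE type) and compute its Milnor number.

The Hessian of f at 0 is [[0, 0], [0, 0]] with rank 0, so corank 2. A Groebner basis of the Jacobian ideal J(f) in C{p,q} is {p^3, p^2*q, 2*p^2 + p*q^2, p^2 - p*q/2 + q^3}; counting standard monomials gives mu = 6. Corank 2; j^3 = p^2*q has shape L^2 M (L != M), so D-series; mu = 6 gives D_6.

Type D_6, Milnor number mu = 6.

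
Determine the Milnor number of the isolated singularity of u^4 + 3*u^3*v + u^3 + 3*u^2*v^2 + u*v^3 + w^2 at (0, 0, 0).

7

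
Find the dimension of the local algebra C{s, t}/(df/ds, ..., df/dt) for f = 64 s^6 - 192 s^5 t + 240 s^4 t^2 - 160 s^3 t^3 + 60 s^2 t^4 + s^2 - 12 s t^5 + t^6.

The Hessian of f at 0 has rank 1. Corank 1: A-series; mu = 5 gives A_5.

5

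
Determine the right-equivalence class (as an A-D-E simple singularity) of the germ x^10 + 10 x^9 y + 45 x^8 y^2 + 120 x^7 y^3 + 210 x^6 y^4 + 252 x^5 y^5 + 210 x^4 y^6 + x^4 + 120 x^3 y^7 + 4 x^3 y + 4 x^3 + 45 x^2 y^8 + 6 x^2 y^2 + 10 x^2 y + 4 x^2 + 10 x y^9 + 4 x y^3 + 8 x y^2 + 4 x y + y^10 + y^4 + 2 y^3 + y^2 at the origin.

A9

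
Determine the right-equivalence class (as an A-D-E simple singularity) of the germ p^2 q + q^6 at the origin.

The Hessian of f at 0 has rank 0. Corank 2; j^3 = p^2*q has shape L^2 M (L != M), so D-series; mu = 7 gives D_7.

D_7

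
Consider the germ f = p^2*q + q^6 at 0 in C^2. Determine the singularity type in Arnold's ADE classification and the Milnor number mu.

Type D7, Milnor number mu = 7.

The Hessian of f at 0 has rank 0. Corank 2; j^3 = p^2*q has shape L^2 M (L != M), so D-series; mu = 7 gives D_7.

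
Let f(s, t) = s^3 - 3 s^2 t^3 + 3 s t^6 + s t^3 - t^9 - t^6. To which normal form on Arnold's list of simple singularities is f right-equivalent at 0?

E7

The Hessian of f at 0 is [[0, 0], [0, 0]] with rank 0, so corank 2. A Groebner basis of the Jacobian ideal J(f) in C{s,t} is {s^3, s*t^2, 3*s^2 + t^3}; counting standard monomials gives mu = 7. Corank 2; j^3 = s^3 is a perfect cube, so E-series; the 4-jet and mu = 7 give E_7.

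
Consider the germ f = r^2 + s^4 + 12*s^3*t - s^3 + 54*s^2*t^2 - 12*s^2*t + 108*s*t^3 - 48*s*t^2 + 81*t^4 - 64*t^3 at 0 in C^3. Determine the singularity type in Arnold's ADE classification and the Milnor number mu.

Type E6, Milnor number mu = 6.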